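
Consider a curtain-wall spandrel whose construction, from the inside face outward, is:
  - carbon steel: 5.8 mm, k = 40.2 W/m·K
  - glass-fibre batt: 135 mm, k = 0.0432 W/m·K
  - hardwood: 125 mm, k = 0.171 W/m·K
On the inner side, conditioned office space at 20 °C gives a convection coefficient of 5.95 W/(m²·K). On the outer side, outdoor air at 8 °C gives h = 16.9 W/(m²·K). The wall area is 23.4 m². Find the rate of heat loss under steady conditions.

Q ≈ 68.8 W

Thermal resistances in series:
R_inner film = 1/(h_i·A) = 1/(5.95×23.4) = 0.007182 K/W
R_carbon steel = L/(kA) = 0.0058/(40.2×23.4) = 6.166×10^-6 K/W
R_glass-fibre batt = L/(kA) = 0.135/(0.0432×23.4) = 0.1335 K/W
R_hardwood = L/(kA) = 0.125/(0.171×23.4) = 0.03124 K/W
R_outer film = 1/(h_o·A) = 1/(16.9×23.4) = 0.002529 K/W
R_total = 0.1745 K/W
Q = ΔT / R_total = 12 / 0.1745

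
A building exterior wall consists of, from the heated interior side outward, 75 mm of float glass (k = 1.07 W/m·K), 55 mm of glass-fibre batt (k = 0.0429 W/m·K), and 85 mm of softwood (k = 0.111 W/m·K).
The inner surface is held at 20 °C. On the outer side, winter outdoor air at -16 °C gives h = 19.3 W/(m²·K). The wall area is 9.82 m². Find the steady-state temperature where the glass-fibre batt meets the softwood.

T ≈ -2.43 °C

Thermal resistances in series:
R_float glass = L/(kA) = 0.075/(1.07×9.82) = 0.007138 K/W
R_glass-fibre batt = L/(kA) = 0.055/(0.0429×9.82) = 0.1306 K/W
R_softwood = L/(kA) = 0.085/(0.111×9.82) = 0.07798 K/W
R_outer film = 1/(h_o·A) = 1/(19.3×9.82) = 0.005276 K/W
R_total = 0.2209 K/W;  Q = ΔT/R_total = 36/0.2209 = 162.9 W
T_interface = T_inner − Q·ΣR(inner→interface) = 20 − 163×0.1377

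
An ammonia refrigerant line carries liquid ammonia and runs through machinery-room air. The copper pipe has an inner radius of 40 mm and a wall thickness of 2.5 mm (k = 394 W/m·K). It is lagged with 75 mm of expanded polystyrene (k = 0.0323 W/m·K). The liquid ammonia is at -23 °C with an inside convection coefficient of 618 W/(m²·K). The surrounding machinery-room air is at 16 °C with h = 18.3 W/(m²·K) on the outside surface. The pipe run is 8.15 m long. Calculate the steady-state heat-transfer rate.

Treating each annulus and film as a series resistance:
R_inner film = 1/(h_i·2πr₁L) = 1/(618×2π×0.04×8.15) = 7.9×10^-4 K/W
R_copper pipe wall = ln(42.5/40)/(2π×394×8.15) = 3.005×10^-6 K/W
R_expanded polystyrene = ln(117.5/42.5)/(2π×0.0323×8.15) = 0.6148 K/W
R_outer film = 1/(h_o·2πr_oL) = 1/(18.3×2π×0.1175×8.15) = 0.009082 K/W
R_total = 0.6247 K/W
Q = ΔT/R_total = 39/0.6247

Q ≈ 62.4 W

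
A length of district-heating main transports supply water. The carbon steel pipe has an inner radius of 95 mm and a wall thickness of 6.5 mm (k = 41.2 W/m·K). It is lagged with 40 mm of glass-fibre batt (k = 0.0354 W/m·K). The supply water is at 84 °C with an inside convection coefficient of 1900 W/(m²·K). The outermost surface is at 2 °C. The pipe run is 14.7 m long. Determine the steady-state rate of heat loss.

Q ≈ 806 W

Radial resistances (cylindrical: R_cond = ln(r_o/r_i)/(2πkL), R_conv = 1/(h·2πrL)):
R_inner film = 1/(h_i·2πr₁L) = 1/(1900×2π×0.095×14.7) = 5.998×10^-5 K/W
R_carbon steel pipe wall = ln(101.5/95)/(2π×41.2×14.7) = 1.739×10^-5 K/W
R_glass-fibre batt = ln(141.5/101.5)/(2π×0.0354×14.7) = 0.1016 K/W
R_total = 0.1017 K/W
Q = ΔT/R_total = 82/0.1017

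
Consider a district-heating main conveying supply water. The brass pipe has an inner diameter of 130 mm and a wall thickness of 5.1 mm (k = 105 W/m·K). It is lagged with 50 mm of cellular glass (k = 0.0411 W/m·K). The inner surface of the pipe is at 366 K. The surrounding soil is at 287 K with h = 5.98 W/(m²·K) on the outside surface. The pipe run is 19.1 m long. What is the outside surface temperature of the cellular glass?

T ≈ 295 K

Cylindrical conduction, so R = ln(r₂/r₁)/(2πkL) per layer, in series:
R_brass pipe wall = ln(70.1/65)/(2π×105×19.1) = 5.994×10^-6 K/W
R_cellular glass = ln(120.1/70.1)/(2π×0.0411×19.1) = 0.1092 K/W
R_outer film = 1/(h_o·2πr_oL) = 1/(5.98×2π×0.1201×19.1) = 0.0116 K/W
R_total = 0.1208 K/W
Q = ΔT/R_total = 79/0.1208
Q = 654 W
T_interface = T_inner − Q·ΣR(inner→interface) = 366 − 654×0.1092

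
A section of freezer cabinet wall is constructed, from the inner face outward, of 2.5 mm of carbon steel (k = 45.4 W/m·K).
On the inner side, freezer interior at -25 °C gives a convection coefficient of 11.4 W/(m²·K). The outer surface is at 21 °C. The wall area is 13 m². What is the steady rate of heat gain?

Thermal resistances in series:
R_inner film = 1/(h_i·A) = 1/(11.4×13) = 0.006748 K/W
R_carbon steel = L/(kA) = 0.0025/(45.4×13) = 4.236×10^-6 K/W
R_total = 0.006752 K/W
Q = ΔT / R_total = 46 / 0.006752

Q ≈ 6810 W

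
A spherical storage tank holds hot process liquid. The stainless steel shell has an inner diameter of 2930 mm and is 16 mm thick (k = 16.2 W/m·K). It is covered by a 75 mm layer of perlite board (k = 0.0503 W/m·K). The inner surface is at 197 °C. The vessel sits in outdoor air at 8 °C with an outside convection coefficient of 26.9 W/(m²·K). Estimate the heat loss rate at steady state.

Q ≈ 3580 W

Each spherical layer contributes R = (1/r_i − 1/r_o)/(4πk):
R_stainless steel shell = (1/1.465 − 1/1.481)/(4π×16.2) = 3.622×10^-5 K/W
R_perlite board = (1/1.481 − 1/1.556)/(4π×0.0503) = 0.05149 K/W
R_outer film = 1/(h·4πr_o²) = 1/(26.9×4π×1.556²) = 0.001222 K/W
R_total = 0.05275 K/W
Q = ΔT/R_total = 189/0.05275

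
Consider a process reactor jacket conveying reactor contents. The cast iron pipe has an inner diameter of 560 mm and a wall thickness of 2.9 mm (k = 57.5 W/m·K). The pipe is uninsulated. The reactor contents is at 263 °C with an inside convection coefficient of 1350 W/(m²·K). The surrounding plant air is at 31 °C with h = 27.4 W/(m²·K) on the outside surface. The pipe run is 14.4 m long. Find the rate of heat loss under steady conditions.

Q ≈ 159000 W

Radial resistances (cylindrical: R_cond = ln(r_o/r_i)/(2πkL), R_conv = 1/(h·2πrL)):
R_inner film = 1/(h_i·2πr₁L) = 1/(1350×2π×0.28×14.4) = 2.924×10^-5 K/W
R_cast iron pipe wall = ln(282.9/280)/(2π×57.5×14.4) = 1.981×10^-6 K/W
R_outer film = 1/(h_o·2πr_oL) = 1/(27.4×2π×0.2829×14.4) = 0.001426 K/W
R_total = 0.001457 K/W
Q = ΔT/R_total = 232/0.001457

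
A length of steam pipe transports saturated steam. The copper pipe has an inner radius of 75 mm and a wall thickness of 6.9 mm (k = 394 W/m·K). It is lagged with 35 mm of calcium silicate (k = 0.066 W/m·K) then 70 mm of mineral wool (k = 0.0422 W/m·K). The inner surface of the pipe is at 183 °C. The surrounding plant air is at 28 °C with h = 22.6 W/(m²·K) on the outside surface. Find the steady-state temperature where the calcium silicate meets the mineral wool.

T ≈ 133 °C

Cylindrical conduction, so R = ln(r₂/r₁)/(2πkL) per layer, in series:
R_copper pipe wall = ln(81.9/75)/(2π×394×1) = 3.555×10^-5 K/W
R_calcium silicate = ln(116.9/81.9)/(2π×0.066×1) = 0.858 K/W
R_mineral wool = ln(186.9/116.9)/(2π×0.0422×1) = 1.77 K/W
R_outer film = 1/(h_o·2πr_oL) = 1/(22.6×2π×0.1869×1) = 0.03768 K/W
R_total = 2.666 K/W
Q = ΔT/R_total = 155/2.666
Q = 58.1 W/m
T_interface = T_inner − Q·ΣR(inner→interface) = 183 − 58.1×0.8581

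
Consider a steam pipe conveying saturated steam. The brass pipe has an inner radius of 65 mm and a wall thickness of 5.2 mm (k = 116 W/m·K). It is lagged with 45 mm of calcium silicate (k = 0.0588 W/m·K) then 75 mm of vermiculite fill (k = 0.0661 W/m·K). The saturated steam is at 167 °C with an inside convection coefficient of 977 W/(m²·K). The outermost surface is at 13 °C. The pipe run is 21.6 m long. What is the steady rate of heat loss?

For a radial system each layer contributes R = ln(r_out/r_in)/(2πkL); films add R = 1/(hA).
R_inner film = 1/(h_i·2πr₁L) = 1/(977×2π×0.065×21.6) = 1.16×10^-4 K/W
R_brass pipe wall = ln(70.2/65)/(2π×116×21.6) = 4.889×10^-6 K/W
R_calcium silicate = ln(115.2/70.2)/(2π×0.0588×21.6) = 0.06207 K/W
R_vermiculite fill = ln(190.2/115.2)/(2π×0.0661×21.6) = 0.05589 K/W
R_total = 0.1181 K/W
Q = ΔT/R_total = 154/0.1181

Q ≈ 1300 W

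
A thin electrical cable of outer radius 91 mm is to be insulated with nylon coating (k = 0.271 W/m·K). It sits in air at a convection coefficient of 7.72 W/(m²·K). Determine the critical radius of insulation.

r_cr ≈ 35.1 mm

For a cylinder r_cr = k/h = 0.271/7.72
r_cr = 35.1 mm; since the bare radius (91 mm) is above r_cr, any added insulation will reduce heat loss.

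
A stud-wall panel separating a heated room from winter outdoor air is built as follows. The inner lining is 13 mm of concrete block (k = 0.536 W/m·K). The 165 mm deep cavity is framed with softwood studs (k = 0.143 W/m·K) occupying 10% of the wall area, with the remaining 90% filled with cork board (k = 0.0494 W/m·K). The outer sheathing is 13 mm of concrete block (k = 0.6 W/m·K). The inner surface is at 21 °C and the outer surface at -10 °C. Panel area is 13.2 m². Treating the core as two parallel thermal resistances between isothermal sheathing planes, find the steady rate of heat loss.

Q ≈ 143 W

Sheathing layers in series; stud and cavity paths in parallel between them.
R_inner = 0.013/(0.536×13.2) = 0.001837 K/W
R_stud  = 0.165/(0.143×0.1×13.2) = 0.8741 K/W
R_cav   = 0.165/(0.0494×0.9×13.2) = 0.2812 K/W
1/R_core = 1/R_stud + 1/R_cav → R_core = 0.2127 K/W
R_outer = 0.013/(0.6×13.2) = 0.001641 K/W
R_total = 0.2162 K/W
Q = ΔT/R_total = 31/0.2162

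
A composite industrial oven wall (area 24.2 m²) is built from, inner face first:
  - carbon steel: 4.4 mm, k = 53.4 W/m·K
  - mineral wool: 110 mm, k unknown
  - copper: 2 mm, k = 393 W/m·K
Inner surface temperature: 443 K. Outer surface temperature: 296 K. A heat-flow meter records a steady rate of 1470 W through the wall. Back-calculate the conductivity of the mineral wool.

Treating each layer as a thermal resistance in series:
R_carbon steel = L/(kA) = 0.0044/(53.4×24.2) = 3.405×10^-6 K/W
R_copper = L/(kA) = 0.002/(393×24.2) = 2.103×10^-7 K/W
Sum of known resistances R_other = 3.615×10^-6 K/W
Total R = ΔT/Q = 147/1470 = 0.1 K/W
R_mineral wool = R_total − R_other = 0.1 K/W
k = L/(R·A) = 0.11/(0.1×24.2)

k ≈ 0.0455 W/(m·K)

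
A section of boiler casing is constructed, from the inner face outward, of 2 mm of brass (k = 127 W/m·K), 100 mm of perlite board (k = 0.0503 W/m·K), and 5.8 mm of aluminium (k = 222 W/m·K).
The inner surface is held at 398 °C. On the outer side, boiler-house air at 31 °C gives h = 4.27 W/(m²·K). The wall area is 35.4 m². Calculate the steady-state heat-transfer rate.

Q ≈ 5850 W

Using the resistance-network approach (series):
R_brass = L/(kA) = 0.002/(127×35.4) = 4.449×10^-7 K/W
R_perlite board = L/(kA) = 0.1/(0.0503×35.4) = 0.05616 K/W
R_aluminium = L/(kA) = 0.0058/(222×35.4) = 7.38×10^-7 K/W
R_outer film = 1/(h_o·A) = 1/(4.27×35.4) = 0.006616 K/W
R_total = 0.06278 K/W
Q = ΔT / R_total = 367 / 0.06278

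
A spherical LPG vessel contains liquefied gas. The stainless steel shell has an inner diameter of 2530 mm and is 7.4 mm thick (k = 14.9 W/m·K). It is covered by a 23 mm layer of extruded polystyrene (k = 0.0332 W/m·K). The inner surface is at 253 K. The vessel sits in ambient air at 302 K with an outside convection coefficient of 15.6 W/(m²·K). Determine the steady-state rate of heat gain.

Q ≈ 1340 W

Each spherical layer contributes R = (1/r_i − 1/r_o)/(4πk):
R_stainless steel shell = (1/1.265 − 1/1.2724)/(4π×14.9) = 2.455×10^-5 K/W
R_extruded polystyrene = (1/1.2724 − 1/1.2954)/(4π×0.0332) = 0.03345 K/W
R_outer film = 1/(h·4πr_o²) = 1/(15.6×4π×1.2954²) = 0.00304 K/W
R_total = 0.03651 K/W
Q = ΔT/R_total = 49/0.03651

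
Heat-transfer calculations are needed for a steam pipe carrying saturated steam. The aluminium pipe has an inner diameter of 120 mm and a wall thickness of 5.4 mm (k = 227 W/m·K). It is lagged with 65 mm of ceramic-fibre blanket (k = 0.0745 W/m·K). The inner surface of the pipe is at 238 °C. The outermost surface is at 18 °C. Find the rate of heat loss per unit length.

Radial resistances (cylindrical: R_cond = ln(r_o/r_i)/(2πkL), R_conv = 1/(h·2πrL)):
R_aluminium pipe wall = ln(65.4/60)/(2π×227×1) = 6.042×10^-5 K/W
R_ceramic-fibre blanket = ln(130.4/65.4)/(2π×0.0745×1) = 1.474 K/W
R_total = 1.474 K/W
Q = ΔT/R_total = 220/1.474

q′ ≈ 149 W/m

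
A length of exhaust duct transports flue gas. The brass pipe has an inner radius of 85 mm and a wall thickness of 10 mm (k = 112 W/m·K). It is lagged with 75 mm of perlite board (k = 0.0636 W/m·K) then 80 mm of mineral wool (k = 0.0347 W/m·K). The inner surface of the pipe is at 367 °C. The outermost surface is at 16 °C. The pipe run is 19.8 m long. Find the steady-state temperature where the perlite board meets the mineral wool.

Treating each annulus and film as a series resistance:
R_brass pipe wall = ln(95/85)/(2π×112×19.8) = 7.983×10^-6 K/W
R_perlite board = ln(170/95)/(2π×0.0636×19.8) = 0.07355 K/W
R_mineral wool = ln(250/170)/(2π×0.0347×19.8) = 0.08934 K/W
R_total = 0.1629 K/W
Q = ΔT/R_total = 351/0.1629
Q = 2150 W
T_interface = T_inner − Q·ΣR(inner→interface) = 367 − 2150×0.07355

T ≈ 209 °C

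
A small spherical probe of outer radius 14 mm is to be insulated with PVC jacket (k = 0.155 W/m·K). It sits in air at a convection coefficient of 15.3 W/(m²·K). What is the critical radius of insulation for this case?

For a sphere r_cr = 2k/h = 2×0.155/15.3
r_cr = 20.3 mm; since the bare radius (14 mm) is below r_cr, adding a thin layer of insulation will *increase* heat loss.

r_cr ≈ 20.3 mm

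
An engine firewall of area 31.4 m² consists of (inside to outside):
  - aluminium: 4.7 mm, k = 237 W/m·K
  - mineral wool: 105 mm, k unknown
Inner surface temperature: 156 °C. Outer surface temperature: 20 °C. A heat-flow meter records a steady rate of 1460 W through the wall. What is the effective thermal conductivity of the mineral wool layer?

k ≈ 0.0359 W/(m·K)

Model the wall as resistances in series:
R_aluminium = L/(kA) = 0.0047/(237×31.4) = 6.316×10^-7 K/W
Sum of known resistances R_other = 6.316×10^-7 K/W
Total R = ΔT/Q = 136/1460 = 0.09315 K/W
R_mineral wool = R_total − R_other = 0.09315 K/W
k = L/(R·A) = 0.105/(0.09315×31.4)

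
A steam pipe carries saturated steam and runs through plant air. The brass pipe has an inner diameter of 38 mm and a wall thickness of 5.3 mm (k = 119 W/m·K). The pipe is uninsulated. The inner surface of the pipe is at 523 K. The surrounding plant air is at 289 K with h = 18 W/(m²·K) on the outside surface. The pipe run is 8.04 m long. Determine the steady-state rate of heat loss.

Q ≈ 5170 W

Per-layer cylindrical resistances, series-summed:
R_brass pipe wall = ln(24.3/19)/(2π×119×8.04) = 4.093×10^-5 K/W
R_outer film = 1/(h_o·2πr_oL) = 1/(18×2π×0.0243×8.04) = 0.04526 K/W
R_total = 0.0453 K/W
Q = ΔT/R_total = 234/0.0453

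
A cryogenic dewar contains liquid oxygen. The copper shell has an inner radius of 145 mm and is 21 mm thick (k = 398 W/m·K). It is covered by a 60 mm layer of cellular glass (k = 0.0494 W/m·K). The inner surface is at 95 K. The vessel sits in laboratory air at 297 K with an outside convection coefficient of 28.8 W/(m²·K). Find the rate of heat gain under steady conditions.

Q ≈ 76.8 W

Radial (spherical) resistances in series:
R_copper shell = (1/0.145 − 1/0.166)/(4π×398) = 1.744×10^-4 K/W
R_cellular glass = (1/0.166 − 1/0.226)/(4π×0.0494) = 2.576 K/W
R_outer film = 1/(h·4πr_o²) = 1/(28.8×4π×0.226²) = 0.0541 K/W
R_total = 2.631 K/W
Q = ΔT/R_total = 202/2.631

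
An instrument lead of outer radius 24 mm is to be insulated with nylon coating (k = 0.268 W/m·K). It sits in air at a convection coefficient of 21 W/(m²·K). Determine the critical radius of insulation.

For a cylinder r_cr = k/h = 0.268/21
r_cr = 12.8 mm; since the bare radius (24 mm) is above r_cr, any added insulation will reduce heat loss.

r_cr ≈ 12.8 mm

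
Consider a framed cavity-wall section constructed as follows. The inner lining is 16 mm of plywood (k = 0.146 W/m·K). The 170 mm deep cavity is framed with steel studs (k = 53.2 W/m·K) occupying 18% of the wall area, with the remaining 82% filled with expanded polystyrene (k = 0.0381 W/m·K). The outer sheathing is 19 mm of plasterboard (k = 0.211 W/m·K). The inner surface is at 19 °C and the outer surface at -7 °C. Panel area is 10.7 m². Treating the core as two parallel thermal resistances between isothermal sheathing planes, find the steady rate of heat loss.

Sheathing layers in series; stud and cavity paths in parallel between them.
R_inner = 0.016/(0.146×10.7) = 0.01024 K/W
R_stud  = 0.17/(53.2×0.18×10.7) = 0.001659 K/W
R_cav   = 0.17/(0.0381×0.82×10.7) = 0.5085 K/W
1/R_core = 1/R_stud + 1/R_cav → R_core = 0.001654 K/W
R_outer = 0.019/(0.211×10.7) = 0.008416 K/W
R_total = 0.02031 K/W
Q = ΔT/R_total = 26/0.02031

Q ≈ 1280 W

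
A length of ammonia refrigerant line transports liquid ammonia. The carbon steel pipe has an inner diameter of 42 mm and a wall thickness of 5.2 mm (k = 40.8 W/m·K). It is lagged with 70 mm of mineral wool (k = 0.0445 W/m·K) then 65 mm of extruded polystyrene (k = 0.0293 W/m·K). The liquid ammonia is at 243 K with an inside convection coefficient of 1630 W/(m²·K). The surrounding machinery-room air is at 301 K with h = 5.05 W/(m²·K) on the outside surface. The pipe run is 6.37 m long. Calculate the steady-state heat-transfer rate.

Radial resistances (cylindrical: R_cond = ln(r_o/r_i)/(2πkL), R_conv = 1/(h·2πrL)):
R_inner film = 1/(h_i·2πr₁L) = 1/(1630×2π×0.021×6.37) = 7.299×10^-4 K/W
R_carbon steel pipe wall = ln(26.2/21)/(2π×40.8×6.37) = 1.355×10^-4 K/W
R_mineral wool = ln(96.2/26.2)/(2π×0.0445×6.37) = 0.7303 K/W
R_extruded polystyrene = ln(161.2/96.2)/(2π×0.0293×6.37) = 0.4402 K/W
R_outer film = 1/(h_o·2πr_oL) = 1/(5.05×2π×0.1612×6.37) = 0.03069 K/W
R_total = 1.202 K/W
Q = ΔT/R_total = 58/1.202

Q ≈ 48.3 W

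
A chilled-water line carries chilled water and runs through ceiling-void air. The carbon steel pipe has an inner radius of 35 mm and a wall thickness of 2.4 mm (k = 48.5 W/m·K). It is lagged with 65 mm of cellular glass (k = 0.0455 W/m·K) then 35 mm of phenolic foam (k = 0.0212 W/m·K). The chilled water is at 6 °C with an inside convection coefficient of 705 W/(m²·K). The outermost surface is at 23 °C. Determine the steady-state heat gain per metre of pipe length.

q′ ≈ 2.96 W/m

Radial resistances (cylindrical: R_cond = ln(r_o/r_i)/(2πkL), R_conv = 1/(h·2πrL)):
R_inner film = 1/(h_i·2πr₁L) = 1/(705×2π×0.035×1) = 0.00645 K/W
R_carbon steel pipe wall = ln(37.4/35)/(2π×48.5×1) = 2.176×10^-4 K/W
R_cellular glass = ln(102.4/37.4)/(2π×0.0455×1) = 3.523 K/W
R_phenolic foam = ln(137.4/102.4)/(2π×0.0212×1) = 2.207 K/W
R_total = 5.737 K/W
Q = ΔT/R_total = 17/5.737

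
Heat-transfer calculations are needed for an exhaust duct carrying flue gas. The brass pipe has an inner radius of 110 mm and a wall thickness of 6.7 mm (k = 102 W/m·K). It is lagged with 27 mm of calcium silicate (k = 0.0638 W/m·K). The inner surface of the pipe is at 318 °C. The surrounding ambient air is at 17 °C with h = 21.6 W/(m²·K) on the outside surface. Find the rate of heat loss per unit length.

Cylindrical conduction, so R = ln(r₂/r₁)/(2πkL) per layer, in series:
R_brass pipe wall = ln(116.7/110)/(2π×102×1) = 9.226×10^-5 K/W
R_calcium silicate = ln(143.7/116.7)/(2π×0.0638×1) = 0.5192 K/W
R_outer film = 1/(h_o·2πr_oL) = 1/(21.6×2π×0.1437×1) = 0.05128 K/W
R_total = 0.5705 K/W
Q = ΔT/R_total = 301/0.5705

q′ ≈ 528 W/m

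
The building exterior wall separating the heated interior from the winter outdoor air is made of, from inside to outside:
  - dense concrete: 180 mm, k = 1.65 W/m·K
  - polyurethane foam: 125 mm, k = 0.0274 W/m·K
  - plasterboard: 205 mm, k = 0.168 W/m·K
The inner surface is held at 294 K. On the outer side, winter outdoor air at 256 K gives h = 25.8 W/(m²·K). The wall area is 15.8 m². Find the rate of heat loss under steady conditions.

Model the wall as resistances in series:
R_dense concrete = L/(kA) = 0.18/(1.65×15.8) = 0.006904 K/W
R_polyurethane foam = L/(kA) = 0.125/(0.0274×15.8) = 0.2887 K/W
R_plasterboard = L/(kA) = 0.205/(0.168×15.8) = 0.07723 K/W
R_outer film = 1/(h_o·A) = 1/(25.8×15.8) = 0.002453 K/W
R_total = 0.3753 K/W
Q = ΔT / R_total = 38 / 0.3753

Q ≈ 101 W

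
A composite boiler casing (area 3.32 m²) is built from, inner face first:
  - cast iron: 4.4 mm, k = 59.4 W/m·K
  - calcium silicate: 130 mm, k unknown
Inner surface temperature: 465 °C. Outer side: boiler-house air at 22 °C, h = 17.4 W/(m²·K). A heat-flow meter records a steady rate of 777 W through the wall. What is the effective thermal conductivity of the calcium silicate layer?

Model the wall as resistances in series:
R_cast iron = L/(kA) = 0.0044/(59.4×3.32) = 2.231×10^-5 K/W
R_outer film = 1/(h_o·A) = 1/(17.4×3.32) = 0.01731 K/W
Sum of known resistances R_other = 0.01733 K/W
Total R = ΔT/Q = 443/777 = 0.5701 K/W
R_calcium silicate = R_total − R_other = 0.5528 K/W
k = L/(R·A) = 0.13/(0.5528×3.32)

k ≈ 0.0708 W/(m·K)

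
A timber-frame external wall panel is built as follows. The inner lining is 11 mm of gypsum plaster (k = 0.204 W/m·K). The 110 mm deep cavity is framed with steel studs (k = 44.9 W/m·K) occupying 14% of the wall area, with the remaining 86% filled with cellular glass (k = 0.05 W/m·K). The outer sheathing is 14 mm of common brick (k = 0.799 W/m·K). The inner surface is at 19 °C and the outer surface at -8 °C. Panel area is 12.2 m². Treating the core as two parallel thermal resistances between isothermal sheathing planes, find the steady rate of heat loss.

Q ≈ 3710 W

Sheathing layers in series; stud and cavity paths in parallel between them.
R_inner = 0.011/(0.204×12.2) = 0.00442 K/W
R_stud  = 0.11/(44.9×0.14×12.2) = 0.001434 K/W
R_cav   = 0.11/(0.05×0.86×12.2) = 0.2097 K/W
1/R_core = 1/R_stud + 1/R_cav → R_core = 0.001425 K/W
R_outer = 0.014/(0.799×12.2) = 0.001436 K/W
R_total = 0.007281 K/W
Q = ΔT/R_total = 27/0.007281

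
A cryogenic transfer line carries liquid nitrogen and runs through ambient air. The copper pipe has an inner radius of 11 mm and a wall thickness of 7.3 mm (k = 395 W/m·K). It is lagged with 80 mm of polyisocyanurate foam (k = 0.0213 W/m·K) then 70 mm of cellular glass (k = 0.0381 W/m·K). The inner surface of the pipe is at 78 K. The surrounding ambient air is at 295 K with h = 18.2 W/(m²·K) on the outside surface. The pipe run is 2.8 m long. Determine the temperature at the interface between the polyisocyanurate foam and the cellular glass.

T ≈ 261 K

For a radial system each layer contributes R = ln(r_out/r_in)/(2πkL); films add R = 1/(hA).
R_copper pipe wall = ln(18.3/11)/(2π×395×2.8) = 7.325×10^-5 K/W
R_polyisocyanurate foam = ln(98.3/18.3)/(2π×0.0213×2.8) = 4.486 K/W
R_cellular glass = ln(168.3/98.3)/(2π×0.0381×2.8) = 0.8022 K/W
R_outer film = 1/(h_o·2πr_oL) = 1/(18.2×2π×0.1683×2.8) = 0.01856 K/W
R_total = 5.307 K/W
Q = ΔT/R_total = 217/5.307
Q = 40.9 W
T_interface = T_inner + Q·ΣR(inner→interface) = 78 + 40.9×4.486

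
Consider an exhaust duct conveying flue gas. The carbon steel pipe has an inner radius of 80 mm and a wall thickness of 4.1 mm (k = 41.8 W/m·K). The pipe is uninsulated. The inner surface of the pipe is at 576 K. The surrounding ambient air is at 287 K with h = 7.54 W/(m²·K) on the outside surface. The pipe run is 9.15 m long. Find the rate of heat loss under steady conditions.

Q ≈ 10500 W

Per-layer cylindrical resistances, series-summed:
R_carbon steel pipe wall = ln(84.1/80)/(2π×41.8×9.15) = 2.08×10^-5 K/W
R_outer film = 1/(h_o·2πr_oL) = 1/(7.54×2π×0.0841×9.15) = 0.02743 K/W
R_total = 0.02745 K/W
Q = ΔT/R_total = 289/0.02745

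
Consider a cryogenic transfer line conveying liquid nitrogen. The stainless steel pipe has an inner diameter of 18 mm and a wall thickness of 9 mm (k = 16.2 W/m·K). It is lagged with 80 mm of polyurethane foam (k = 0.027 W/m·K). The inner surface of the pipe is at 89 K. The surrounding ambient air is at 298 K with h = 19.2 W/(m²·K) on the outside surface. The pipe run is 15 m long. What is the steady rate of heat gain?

Radial resistances (cylindrical: R_cond = ln(r_o/r_i)/(2πkL), R_conv = 1/(h·2πrL)):
R_stainless steel pipe wall = ln(18/9)/(2π×16.2×15) = 4.54×10^-4 K/W
R_polyurethane foam = ln(98/18)/(2π×0.027×15) = 0.6659 K/W
R_outer film = 1/(h_o·2πr_oL) = 1/(19.2×2π×0.098×15) = 0.005639 K/W
R_total = 0.672 K/W
Q = ΔT/R_total = 209/0.672

Q ≈ 311 W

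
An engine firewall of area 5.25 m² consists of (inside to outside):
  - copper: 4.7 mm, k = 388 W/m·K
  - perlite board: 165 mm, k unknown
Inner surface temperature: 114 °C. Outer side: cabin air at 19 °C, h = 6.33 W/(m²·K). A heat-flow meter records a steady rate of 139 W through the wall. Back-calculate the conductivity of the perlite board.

k ≈ 0.0481 W/(m·K)

Model the wall as resistances in series:
R_copper = L/(kA) = 0.0047/(388×5.25) = 2.307×10^-6 K/W
R_outer film = 1/(h_o·A) = 1/(6.33×5.25) = 0.03009 K/W
Sum of known resistances R_other = 0.03009 K/W
Total R = ΔT/Q = 95/139 = 0.6835 K/W
R_perlite board = R_total − R_other = 0.6534 K/W
k = L/(R·A) = 0.165/(0.6534×5.25)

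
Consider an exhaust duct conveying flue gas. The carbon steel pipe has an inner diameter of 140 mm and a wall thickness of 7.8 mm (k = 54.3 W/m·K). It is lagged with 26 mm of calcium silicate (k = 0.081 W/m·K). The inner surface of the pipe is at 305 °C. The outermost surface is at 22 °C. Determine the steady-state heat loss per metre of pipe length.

q′ ≈ 499 W/m

For a radial system each layer contributes R = ln(r_out/r_in)/(2πkL); films add R = 1/(hA).
R_carbon steel pipe wall = ln(77.8/70)/(2π×54.3×1) = 3.097×10^-4 K/W
R_calcium silicate = ln(103.8/77.8)/(2π×0.081×1) = 0.5665 K/W
R_total = 0.5668 K/W
Q = ΔT/R_total = 283/0.5668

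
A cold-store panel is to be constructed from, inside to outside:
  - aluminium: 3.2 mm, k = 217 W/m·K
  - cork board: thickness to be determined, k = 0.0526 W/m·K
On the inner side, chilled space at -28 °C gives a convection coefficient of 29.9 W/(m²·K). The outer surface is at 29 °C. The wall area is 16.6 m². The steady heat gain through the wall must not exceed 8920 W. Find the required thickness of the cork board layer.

L ≈ 3.82 mm

Series thermal resistances:
R_inner film = 1/(h_i·A) = 1/(29.9×16.6) = 0.002015 K/W
R_aluminium = L/(kA) = 0.0032/(217×16.6) = 8.883×10^-7 K/W
Sum of the known resistances R_other = 0.002016 K/W
Required total resistance R_tot = ΔT/Q_allow = 57/8920 = 0.00639 K/W
R_cork board = R_tot − R_other = 0.004374 K/W
L = R·k·A = 0.004374×0.0526×16.6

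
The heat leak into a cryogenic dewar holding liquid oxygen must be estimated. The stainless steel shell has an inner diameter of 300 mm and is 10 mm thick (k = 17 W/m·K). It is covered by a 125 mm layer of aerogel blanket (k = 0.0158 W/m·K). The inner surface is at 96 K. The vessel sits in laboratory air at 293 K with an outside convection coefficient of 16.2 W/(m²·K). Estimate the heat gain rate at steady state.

For a spherical shell R = (1/r₁ − 1/r₂)/(4πk); film R = 1/(h·4πr²). In series:
R_stainless steel shell = (1/0.15 − 1/0.16)/(4π×17) = 0.00195 K/W
R_aerogel blanket = (1/0.16 − 1/0.285)/(4π×0.0158) = 13.81 K/W
R_outer film = 1/(h·4πr_o²) = 1/(16.2×4π×0.285²) = 0.06048 K/W
R_total = 13.87 K/W
Q = ΔT/R_total = 197/13.87

Q ≈ 14.2 W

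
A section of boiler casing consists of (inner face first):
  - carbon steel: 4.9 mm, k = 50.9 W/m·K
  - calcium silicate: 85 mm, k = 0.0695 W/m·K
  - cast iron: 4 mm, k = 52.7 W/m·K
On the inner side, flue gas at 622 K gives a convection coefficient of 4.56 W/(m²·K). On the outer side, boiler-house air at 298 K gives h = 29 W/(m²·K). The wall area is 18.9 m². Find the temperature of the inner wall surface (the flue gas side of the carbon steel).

Model the wall as resistances in series:
R_inner film = 1/(h_i·A) = 1/(4.56×18.9) = 0.0116 K/W
R_carbon steel = L/(kA) = 0.0049/(50.9×18.9) = 5.094×10^-6 K/W
R_calcium silicate = L/(kA) = 0.085/(0.0695×18.9) = 0.06471 K/W
R_cast iron = L/(kA) = 0.004/(52.7×18.9) = 4.016×10^-6 K/W
R_outer film = 1/(h_o·A) = 1/(29×18.9) = 0.001824 K/W
R_total = 0.07815 K/W;  Q = ΔT/R_total = 324/0.07815 = 4146 W
T_interface = T_inner − Q·ΣR(inner→interface) = 622 − 4150×0.0116

T ≈ 574 K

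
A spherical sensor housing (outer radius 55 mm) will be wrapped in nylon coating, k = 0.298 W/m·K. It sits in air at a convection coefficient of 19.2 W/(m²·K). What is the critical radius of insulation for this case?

For a sphere r_cr = 2k/h = 2×0.298/19.2
r_cr = 31 mm; since the bare radius (55 mm) is above r_cr, any added insulation will reduce heat loss.

r_cr ≈ 31 mm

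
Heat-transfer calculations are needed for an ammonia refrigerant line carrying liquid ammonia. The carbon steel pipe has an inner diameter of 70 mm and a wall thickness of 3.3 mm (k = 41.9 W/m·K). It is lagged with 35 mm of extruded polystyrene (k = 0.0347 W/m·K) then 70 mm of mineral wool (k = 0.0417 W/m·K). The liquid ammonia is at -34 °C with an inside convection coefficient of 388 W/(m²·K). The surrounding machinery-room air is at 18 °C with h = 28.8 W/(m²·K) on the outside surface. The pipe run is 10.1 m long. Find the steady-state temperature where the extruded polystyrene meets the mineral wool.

Radial resistances (cylindrical: R_cond = ln(r_o/r_i)/(2πkL), R_conv = 1/(h·2πrL)):
R_inner film = 1/(h_i·2πr₁L) = 1/(388×2π×0.035×10.1) = 0.00116 K/W
R_carbon steel pipe wall = ln(38.3/35)/(2π×41.9×10.1) = 3.389×10^-5 K/W
R_extruded polystyrene = ln(73.3/38.3)/(2π×0.0347×10.1) = 0.2948 K/W
R_mineral wool = ln(143.3/73.3)/(2π×0.0417×10.1) = 0.2533 K/W
R_outer film = 1/(h_o·2πr_oL) = 1/(28.8×2π×0.1433×10.1) = 0.003818 K/W
R_total = 0.5531 K/W
Q = ΔT/R_total = 52/0.5531
Q = 94 W
T_interface = T_inner + Q·ΣR(inner→interface) = -34 + 94×0.296

T ≈ -6.18 °C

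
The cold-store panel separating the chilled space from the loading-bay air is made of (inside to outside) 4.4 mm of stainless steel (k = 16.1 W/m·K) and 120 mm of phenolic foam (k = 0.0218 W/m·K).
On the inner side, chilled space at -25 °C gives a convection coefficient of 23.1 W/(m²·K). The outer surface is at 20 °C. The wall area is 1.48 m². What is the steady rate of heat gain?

Treating each layer as a thermal resistance in series:
R_inner film = 1/(h_i·A) = 1/(23.1×1.48) = 0.02925 K/W
R_stainless steel = L/(kA) = 0.0044/(16.1×1.48) = 1.847×10^-4 K/W
R_phenolic foam = L/(kA) = 0.12/(0.0218×1.48) = 3.719 K/W
R_total = 3.749 K/W
Q = ΔT / R_total = 45 / 3.749

Q ≈ 12 W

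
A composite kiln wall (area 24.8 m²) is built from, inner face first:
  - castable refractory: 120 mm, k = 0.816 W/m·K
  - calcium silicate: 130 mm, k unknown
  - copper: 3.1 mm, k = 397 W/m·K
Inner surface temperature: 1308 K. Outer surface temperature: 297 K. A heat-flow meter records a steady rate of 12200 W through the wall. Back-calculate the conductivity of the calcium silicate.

Model the wall as resistances in series:
R_castable refractory = L/(kA) = 0.12/(0.816×24.8) = 0.00593 K/W
R_copper = L/(kA) = 0.0031/(397×24.8) = 3.149×10^-7 K/W
Sum of known resistances R_other = 0.00593 K/W
Total R = ΔT/Q = 1011/12200 = 0.08287 K/W
R_calcium silicate = R_total − R_other = 0.07694 K/W
k = L/(R·A) = 0.13/(0.07694×24.8)

k ≈ 0.0681 W/(m·K)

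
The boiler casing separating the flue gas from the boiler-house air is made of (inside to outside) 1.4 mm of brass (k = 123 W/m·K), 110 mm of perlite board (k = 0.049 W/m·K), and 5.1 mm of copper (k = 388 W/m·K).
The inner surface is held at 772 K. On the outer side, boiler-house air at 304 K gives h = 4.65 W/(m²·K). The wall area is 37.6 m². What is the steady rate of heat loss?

Treating each layer as a thermal resistance in series:
R_brass = L/(kA) = 0.0014/(123×37.6) = 3.027×10^-7 K/W
R_perlite board = L/(kA) = 0.11/(0.049×37.6) = 0.0597 K/W
R_copper = L/(kA) = 0.0051/(388×37.6) = 3.496×10^-7 K/W
R_outer film = 1/(h_o·A) = 1/(4.65×37.6) = 0.00572 K/W
R_total = 0.06542 K/W
Q = ΔT / R_total = 468 / 0.06542

Q ≈ 7150 W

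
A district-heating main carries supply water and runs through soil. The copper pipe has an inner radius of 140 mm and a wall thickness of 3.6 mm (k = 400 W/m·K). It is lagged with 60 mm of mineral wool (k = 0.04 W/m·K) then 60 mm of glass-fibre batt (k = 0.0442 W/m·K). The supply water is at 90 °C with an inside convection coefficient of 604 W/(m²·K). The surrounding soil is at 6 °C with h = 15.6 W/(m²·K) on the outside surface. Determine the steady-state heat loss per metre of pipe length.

q′ ≈ 35.6 W/m

For a radial system each layer contributes R = ln(r_out/r_in)/(2πkL); films add R = 1/(hA).
R_inner film = 1/(h_i·2πr₁L) = 1/(604×2π×0.14×1) = 0.001882 K/W
R_copper pipe wall = ln(143.6/140)/(2π×400×1) = 1.01×10^-5 K/W
R_mineral wool = ln(203.6/143.6)/(2π×0.04×1) = 1.389 K/W
R_glass-fibre batt = ln(263.6/203.6)/(2π×0.0442×1) = 0.93 K/W
R_outer film = 1/(h_o·2πr_oL) = 1/(15.6×2π×0.2636×1) = 0.0387 K/W
R_total = 2.36 K/W
Q = ΔT/R_total = 84/2.36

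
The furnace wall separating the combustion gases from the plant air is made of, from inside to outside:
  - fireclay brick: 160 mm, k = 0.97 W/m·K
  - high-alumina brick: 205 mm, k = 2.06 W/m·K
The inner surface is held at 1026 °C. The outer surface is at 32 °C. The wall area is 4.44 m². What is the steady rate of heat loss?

Treating each layer as a thermal resistance in series:
R_fireclay brick = L/(kA) = 0.16/(0.97×4.44) = 0.03715 K/W
R_high-alumina brick = L/(kA) = 0.205/(2.06×4.44) = 0.02241 K/W
R_total = 0.05956 K/W
Q = ΔT / R_total = 994 / 0.05956

Q ≈ 16700 W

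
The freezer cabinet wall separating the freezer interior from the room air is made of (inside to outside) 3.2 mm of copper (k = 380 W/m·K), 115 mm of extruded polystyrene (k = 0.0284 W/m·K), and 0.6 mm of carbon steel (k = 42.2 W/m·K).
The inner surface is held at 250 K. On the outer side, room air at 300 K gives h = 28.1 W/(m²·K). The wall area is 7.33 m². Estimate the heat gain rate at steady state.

Q ≈ 89.7 W

Treating each layer as a thermal resistance in series:
R_copper = L/(kA) = 0.0032/(380×7.33) = 1.149×10^-6 K/W
R_extruded polystyrene = L/(kA) = 0.115/(0.0284×7.33) = 0.5524 K/W
R_carbon steel = L/(kA) = 0.0006/(42.2×7.33) = 1.94×10^-6 K/W
R_outer film = 1/(h_o·A) = 1/(28.1×7.33) = 0.004855 K/W
R_total = 0.5573 K/W
Q = ΔT / R_total = 50 / 0.5573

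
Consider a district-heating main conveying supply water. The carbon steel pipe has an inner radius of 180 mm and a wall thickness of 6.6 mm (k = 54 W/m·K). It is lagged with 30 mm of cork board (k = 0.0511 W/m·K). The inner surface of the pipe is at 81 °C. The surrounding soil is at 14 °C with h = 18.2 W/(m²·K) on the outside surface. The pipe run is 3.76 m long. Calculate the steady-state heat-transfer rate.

Radial resistances (cylindrical: R_cond = ln(r_o/r_i)/(2πkL), R_conv = 1/(h·2πrL)):
R_carbon steel pipe wall = ln(186.6/180)/(2π×54×3.76) = 2.823×10^-5 K/W
R_cork board = ln(216.6/186.6)/(2π×0.0511×3.76) = 0.1235 K/W
R_outer film = 1/(h_o·2πr_oL) = 1/(18.2×2π×0.2166×3.76) = 0.01074 K/W
R_total = 0.1343 K/W
Q = ΔT/R_total = 67/0.1343

Q ≈ 499 W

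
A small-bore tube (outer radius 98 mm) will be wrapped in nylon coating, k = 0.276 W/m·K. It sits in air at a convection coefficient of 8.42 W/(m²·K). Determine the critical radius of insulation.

r_cr ≈ 32.8 mm

For a cylinder r_cr = k/h = 0.276/8.42
r_cr = 32.8 mm; since the bare radius (98 mm) is above r_cr, any added insulation will reduce heat loss.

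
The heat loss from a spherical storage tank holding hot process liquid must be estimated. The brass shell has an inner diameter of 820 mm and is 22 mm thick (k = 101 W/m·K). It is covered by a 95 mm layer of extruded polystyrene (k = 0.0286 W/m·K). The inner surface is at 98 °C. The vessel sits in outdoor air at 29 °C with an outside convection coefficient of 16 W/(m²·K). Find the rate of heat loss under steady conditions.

Radial (spherical) resistances in series:
R_brass shell = (1/0.41 − 1/0.432)/(4π×101) = 9.786×10^-5 K/W
R_extruded polystyrene = (1/0.432 − 1/0.527)/(4π×0.0286) = 1.161 K/W
R_outer film = 1/(h·4πr_o²) = 1/(16×4π×0.527²) = 0.01791 K/W
R_total = 1.179 K/W
Q = ΔT/R_total = 69/1.179

Q ≈ 58.5 W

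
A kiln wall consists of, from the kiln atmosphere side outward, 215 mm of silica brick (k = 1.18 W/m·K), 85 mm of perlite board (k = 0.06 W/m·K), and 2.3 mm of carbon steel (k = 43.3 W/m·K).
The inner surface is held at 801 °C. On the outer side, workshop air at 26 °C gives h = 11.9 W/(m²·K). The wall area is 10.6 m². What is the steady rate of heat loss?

Q ≈ 4880 W

Treating each layer as a thermal resistance in series:
R_silica brick = L/(kA) = 0.215/(1.18×10.6) = 0.01719 K/W
R_perlite board = L/(kA) = 0.085/(0.06×10.6) = 0.1336 K/W
R_carbon steel = L/(kA) = 0.0023/(43.3×10.6) = 5.011×10^-6 K/W
R_outer film = 1/(h_o·A) = 1/(11.9×10.6) = 0.007928 K/W
R_total = 0.1588 K/W
Q = ΔT / R_total = 775 / 0.1588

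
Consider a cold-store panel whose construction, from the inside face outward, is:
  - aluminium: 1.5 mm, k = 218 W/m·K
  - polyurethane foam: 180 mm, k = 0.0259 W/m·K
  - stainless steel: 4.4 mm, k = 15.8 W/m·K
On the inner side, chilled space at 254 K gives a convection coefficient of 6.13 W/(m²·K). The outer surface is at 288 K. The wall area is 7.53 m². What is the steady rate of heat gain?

Model the wall as resistances in series:
R_inner film = 1/(h_i·A) = 1/(6.13×7.53) = 0.02166 K/W
R_aluminium = L/(kA) = 0.0015/(218×7.53) = 9.138×10^-7 K/W
R_polyurethane foam = L/(kA) = 0.18/(0.0259×7.53) = 0.9229 K/W
R_stainless steel = L/(kA) = 0.0044/(15.8×7.53) = 3.698×10^-5 K/W
R_total = 0.9447 K/W
Q = ΔT / R_total = 34 / 0.9447

Q ≈ 36 W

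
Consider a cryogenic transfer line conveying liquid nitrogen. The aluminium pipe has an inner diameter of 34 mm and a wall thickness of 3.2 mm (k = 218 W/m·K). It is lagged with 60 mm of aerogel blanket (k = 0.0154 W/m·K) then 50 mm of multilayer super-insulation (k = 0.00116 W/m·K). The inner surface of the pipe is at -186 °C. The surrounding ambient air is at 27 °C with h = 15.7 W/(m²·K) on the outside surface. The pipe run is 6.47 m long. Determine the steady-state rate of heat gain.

Q ≈ 17.1 W

Treating each annulus and film as a series resistance:
R_aluminium pipe wall = ln(20.2/17)/(2π×218×6.47) = 1.946×10^-5 K/W
R_aerogel blanket = ln(80.2/20.2)/(2π×0.0154×6.47) = 2.202 K/W
R_multilayer super-insulation = ln(130.2/80.2)/(2π×0.00116×6.47) = 10.28 K/W
R_outer film = 1/(h_o·2πr_oL) = 1/(15.7×2π×0.1302×6.47) = 0.01203 K/W
R_total = 12.49 K/W
Q = ΔT/R_total = 213/12.49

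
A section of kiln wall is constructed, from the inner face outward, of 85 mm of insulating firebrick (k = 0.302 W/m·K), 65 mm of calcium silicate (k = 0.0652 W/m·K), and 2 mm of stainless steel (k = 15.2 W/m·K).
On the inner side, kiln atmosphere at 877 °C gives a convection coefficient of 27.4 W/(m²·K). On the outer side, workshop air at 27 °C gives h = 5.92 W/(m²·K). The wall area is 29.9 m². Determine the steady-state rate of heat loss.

Q ≈ 17100 W

Using the resistance-network approach (series):
R_inner film = 1/(h_i·A) = 1/(27.4×29.9) = 0.001221 K/W
R_insulating firebrick = L/(kA) = 0.085/(0.302×29.9) = 0.009413 K/W
R_calcium silicate = L/(kA) = 0.065/(0.0652×29.9) = 0.03334 K/W
R_stainless steel = L/(kA) = 0.002/(15.2×29.9) = 4.401×10^-6 K/W
R_outer film = 1/(h_o·A) = 1/(5.92×29.9) = 0.005649 K/W
R_total = 0.04963 K/W
Q = ΔT / R_total = 850 / 0.04963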